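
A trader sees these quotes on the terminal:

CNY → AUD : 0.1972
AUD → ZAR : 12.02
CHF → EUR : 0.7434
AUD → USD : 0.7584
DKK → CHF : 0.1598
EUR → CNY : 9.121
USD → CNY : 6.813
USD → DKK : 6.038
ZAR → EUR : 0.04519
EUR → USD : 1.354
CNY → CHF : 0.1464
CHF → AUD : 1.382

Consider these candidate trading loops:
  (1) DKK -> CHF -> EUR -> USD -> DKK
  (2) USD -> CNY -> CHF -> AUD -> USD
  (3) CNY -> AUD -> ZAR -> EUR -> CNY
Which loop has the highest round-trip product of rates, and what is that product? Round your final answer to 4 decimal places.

1.0454

(1) 0.1598 × 0.7434 × 1.354 × 6.038 = 0.97121
(2) 6.813 × 0.1464 × 1.382 × 0.7584 = 1.04541
(3) 0.1972 × 12.02 × 0.04519 × 9.121 = 0.97700
Highest is cycle (2) at 1.0454 (>1, arbitrage).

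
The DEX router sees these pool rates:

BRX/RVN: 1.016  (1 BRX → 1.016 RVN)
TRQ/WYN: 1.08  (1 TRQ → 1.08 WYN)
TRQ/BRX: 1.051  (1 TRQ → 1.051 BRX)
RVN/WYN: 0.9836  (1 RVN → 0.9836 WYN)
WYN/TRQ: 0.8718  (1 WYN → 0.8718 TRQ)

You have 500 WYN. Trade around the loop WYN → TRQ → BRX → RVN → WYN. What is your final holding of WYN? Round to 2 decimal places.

457.83

500 WYN × 0.8718 = 435.9 TRQ
435.9 TRQ × 1.051 = 458.1309 BRX
458.1309 BRX × 1.016 = 465.4609944 RVN
465.4609944 RVN × 0.9836 = 457.82743409184 WYN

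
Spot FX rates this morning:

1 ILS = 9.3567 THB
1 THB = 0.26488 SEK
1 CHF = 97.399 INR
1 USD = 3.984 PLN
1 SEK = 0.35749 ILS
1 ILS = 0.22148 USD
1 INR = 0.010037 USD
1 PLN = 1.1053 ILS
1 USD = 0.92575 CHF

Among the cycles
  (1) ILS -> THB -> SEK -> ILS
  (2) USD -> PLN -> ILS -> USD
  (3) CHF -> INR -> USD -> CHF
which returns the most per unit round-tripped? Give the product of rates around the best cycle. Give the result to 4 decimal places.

0.9753

(1) 9.3567 × 0.26488 × 0.35749 = 0.88600
(2) 3.984 × 1.1053 × 0.22148 = 0.97529
(3) 97.399 × 0.010037 × 0.92575 = 0.90501
Highest is cycle (2) at 0.9753 (≤1, no arbitrage).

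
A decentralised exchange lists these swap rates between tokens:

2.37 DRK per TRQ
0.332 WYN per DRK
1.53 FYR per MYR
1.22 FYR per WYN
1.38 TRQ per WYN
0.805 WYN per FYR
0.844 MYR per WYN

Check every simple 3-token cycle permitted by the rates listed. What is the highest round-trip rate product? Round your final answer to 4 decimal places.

1.0858

TRQ→DRK→WYN→TRQ: 2.37 × 0.332 × 1.38 = 1.08584
FYR→WYN→MYR→FYR: 0.805 × 0.844 × 1.53 = 1.03951
Maximum is TRQ→DRK→WYN→TRQ at 1.0858; arbitrage exists.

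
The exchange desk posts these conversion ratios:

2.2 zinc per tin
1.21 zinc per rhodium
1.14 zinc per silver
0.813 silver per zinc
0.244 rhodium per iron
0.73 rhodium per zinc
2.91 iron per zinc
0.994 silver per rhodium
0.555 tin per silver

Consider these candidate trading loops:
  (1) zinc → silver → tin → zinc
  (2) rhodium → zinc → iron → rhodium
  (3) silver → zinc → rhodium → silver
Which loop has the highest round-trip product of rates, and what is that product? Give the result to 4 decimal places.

0.9927

(1) 0.813 × 0.555 × 2.2 = 0.99267
(2) 1.21 × 2.91 × 0.244 = 0.85915
(3) 1.14 × 0.73 × 0.994 = 0.82721
Highest is cycle (1) at 0.9927 (≤1, no arbitrage).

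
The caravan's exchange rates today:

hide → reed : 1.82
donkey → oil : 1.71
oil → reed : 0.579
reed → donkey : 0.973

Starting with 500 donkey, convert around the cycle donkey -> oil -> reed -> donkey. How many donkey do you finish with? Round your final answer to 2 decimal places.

481.68

500 donkey × 1.71 = 855 oil
855 oil × 0.579 = 495.045 reed
495.045 reed × 0.973 = 481.678785 donkey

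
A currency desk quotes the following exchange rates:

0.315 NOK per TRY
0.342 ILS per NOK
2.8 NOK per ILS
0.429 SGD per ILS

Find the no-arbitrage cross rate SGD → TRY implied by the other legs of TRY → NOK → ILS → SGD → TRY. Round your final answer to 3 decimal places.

Known legs of the cycle: 0.315 × 0.342 × 0.429 = 0.04621617
For no arbitrage the full-cycle product must be 1, so the missing rate is 1 / 0.04621617 ≈ 21.63745.

21.637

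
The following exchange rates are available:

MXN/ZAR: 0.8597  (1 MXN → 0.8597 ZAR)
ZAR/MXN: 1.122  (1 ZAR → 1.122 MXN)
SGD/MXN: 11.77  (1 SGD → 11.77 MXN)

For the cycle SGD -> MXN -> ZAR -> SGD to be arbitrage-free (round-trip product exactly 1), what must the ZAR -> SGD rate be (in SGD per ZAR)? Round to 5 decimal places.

0.09883

Known legs of the cycle: 11.77 × 0.8597 = 10.118669
For no arbitrage the full-cycle product must be 1, so the missing rate is 1 / 10.118669 ≈ 0.0988272.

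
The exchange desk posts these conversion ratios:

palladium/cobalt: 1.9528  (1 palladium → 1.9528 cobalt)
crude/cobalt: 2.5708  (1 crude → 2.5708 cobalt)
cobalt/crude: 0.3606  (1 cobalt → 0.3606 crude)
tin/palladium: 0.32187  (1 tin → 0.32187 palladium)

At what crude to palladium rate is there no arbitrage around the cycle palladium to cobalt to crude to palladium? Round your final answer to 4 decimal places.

1.4201

Known legs of the cycle: 1.9528 × 0.3606 = 0.70417968
For no arbitrage the full-cycle product must be 1, so the missing rate is 1 / 0.70417968 ≈ 1.420092.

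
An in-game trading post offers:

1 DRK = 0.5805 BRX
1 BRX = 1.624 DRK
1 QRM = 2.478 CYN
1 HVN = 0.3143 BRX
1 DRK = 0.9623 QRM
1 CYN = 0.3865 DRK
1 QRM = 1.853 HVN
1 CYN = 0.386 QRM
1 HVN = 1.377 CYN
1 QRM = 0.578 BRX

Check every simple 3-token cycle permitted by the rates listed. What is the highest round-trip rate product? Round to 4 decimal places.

CYN→QRM→HVN→CYN: 0.386 × 1.853 × 1.377 = 0.98491
CYN→DRK→QRM→CYN: 0.3865 × 0.9623 × 2.478 = 0.92164
DRK→QRM→BRX→DRK: 0.9623 × 0.578 × 1.624 = 0.90328
Maximum is CYN→QRM→HVN→CYN at 0.9849; no arbitrage — every cycle loses value.

0.9849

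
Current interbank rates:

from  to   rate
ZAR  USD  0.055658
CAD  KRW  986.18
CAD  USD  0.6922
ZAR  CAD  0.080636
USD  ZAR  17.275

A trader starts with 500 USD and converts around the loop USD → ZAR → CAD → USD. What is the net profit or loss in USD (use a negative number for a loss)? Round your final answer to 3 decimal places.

500 USD × 17.275 = 8637.5 ZAR
8637.5 ZAR × 0.080636 = 696.49345 CAD
696.49345 CAD × 0.6922 = 482.11276609 USD
Net change: 482.11276609 − 500 = -17.88723391 USD

-17.887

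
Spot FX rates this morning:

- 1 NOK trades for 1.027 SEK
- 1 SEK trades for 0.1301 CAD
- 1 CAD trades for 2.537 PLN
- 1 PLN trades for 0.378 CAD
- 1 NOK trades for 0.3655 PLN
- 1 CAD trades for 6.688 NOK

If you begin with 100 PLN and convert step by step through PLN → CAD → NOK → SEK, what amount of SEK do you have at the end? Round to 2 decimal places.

259.63

100 PLN × 0.378 = 37.8 CAD
37.8 CAD × 6.688 = 252.8064 NOK
252.8064 NOK × 1.027 = 259.6321728 SEK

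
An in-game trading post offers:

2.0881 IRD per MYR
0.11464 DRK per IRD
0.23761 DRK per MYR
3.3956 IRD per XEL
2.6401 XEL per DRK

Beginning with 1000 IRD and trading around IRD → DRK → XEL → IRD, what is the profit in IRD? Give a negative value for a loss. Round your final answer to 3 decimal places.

1000 IRD × 0.11464 = 114.64 DRK
114.64 DRK × 2.6401 = 302.661064 XEL
302.661064 XEL × 3.3956 = 1027.7159089184 IRD
Net change: 1027.7159089184 − 1000 = 27.7159089184 IRD

27.716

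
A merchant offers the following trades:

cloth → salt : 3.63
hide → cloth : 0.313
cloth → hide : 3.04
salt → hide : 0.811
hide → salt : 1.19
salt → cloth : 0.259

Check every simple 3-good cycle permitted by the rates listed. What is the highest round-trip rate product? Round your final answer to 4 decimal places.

0.9370

cloth→hide→salt→cloth: 3.04 × 1.19 × 0.259 = 0.93696
cloth→salt→hide→cloth: 3.63 × 0.811 × 0.313 = 0.92145
Maximum is cloth→hide→salt→cloth at 0.9370; no arbitrage — every cycle loses value.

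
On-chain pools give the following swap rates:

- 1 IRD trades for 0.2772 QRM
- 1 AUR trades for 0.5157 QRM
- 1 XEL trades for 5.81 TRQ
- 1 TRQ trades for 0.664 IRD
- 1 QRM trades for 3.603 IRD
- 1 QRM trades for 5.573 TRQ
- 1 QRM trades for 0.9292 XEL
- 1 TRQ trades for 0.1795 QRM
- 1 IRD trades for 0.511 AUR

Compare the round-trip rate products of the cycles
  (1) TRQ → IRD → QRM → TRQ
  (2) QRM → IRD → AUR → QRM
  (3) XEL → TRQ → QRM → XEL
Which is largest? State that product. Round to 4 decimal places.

1.0258

(1) 0.664 × 0.2772 × 5.573 = 1.02577
(2) 3.603 × 0.511 × 0.5157 = 0.94947
(3) 5.81 × 0.1795 × 0.9292 = 0.96906
Highest is cycle (1) at 1.0258 (>1, arbitrage).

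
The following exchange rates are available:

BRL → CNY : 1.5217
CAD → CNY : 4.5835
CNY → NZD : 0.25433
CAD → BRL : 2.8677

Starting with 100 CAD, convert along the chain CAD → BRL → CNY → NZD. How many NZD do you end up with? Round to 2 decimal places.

100 CAD × 2.8677 = 286.77 BRL
286.77 BRL × 1.5217 = 436.377909 CNY
436.377909 CNY × 0.25433 = 110.98399359597 NZD

110.98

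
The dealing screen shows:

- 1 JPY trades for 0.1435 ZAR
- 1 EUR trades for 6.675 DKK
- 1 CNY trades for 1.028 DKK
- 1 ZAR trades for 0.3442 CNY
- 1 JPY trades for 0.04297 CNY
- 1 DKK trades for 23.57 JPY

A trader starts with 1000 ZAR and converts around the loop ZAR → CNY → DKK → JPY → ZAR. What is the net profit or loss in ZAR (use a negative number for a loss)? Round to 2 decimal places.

1000 ZAR × 0.3442 = 344.2 CNY
344.2 CNY × 1.028 = 353.8376 DKK
353.8376 DKK × 23.57 = 8339.952232 JPY
8339.952232 JPY × 0.1435 = 1196.783145292 ZAR
Net change: 1196.783145292 − 1000 = 196.783145292 ZAR

196.78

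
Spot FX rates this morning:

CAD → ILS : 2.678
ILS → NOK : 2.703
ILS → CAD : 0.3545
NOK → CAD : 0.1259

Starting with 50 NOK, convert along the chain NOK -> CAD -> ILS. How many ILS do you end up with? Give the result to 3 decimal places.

16.858

50 NOK × 0.1259 = 6.295 CAD
6.295 CAD × 2.678 = 16.85801 ILS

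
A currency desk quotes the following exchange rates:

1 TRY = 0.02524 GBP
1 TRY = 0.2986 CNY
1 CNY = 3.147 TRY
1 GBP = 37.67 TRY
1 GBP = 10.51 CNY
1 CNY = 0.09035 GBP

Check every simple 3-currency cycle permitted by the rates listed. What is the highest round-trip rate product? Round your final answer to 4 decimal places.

1.0163

CNY→GBP→TRY→CNY: 0.09035 × 37.67 × 0.2986 = 1.01628
CNY→TRY→GBP→CNY: 3.147 × 0.02524 × 10.51 = 0.83481
Maximum is CNY→GBP→TRY→CNY at 1.0163; arbitrage exists.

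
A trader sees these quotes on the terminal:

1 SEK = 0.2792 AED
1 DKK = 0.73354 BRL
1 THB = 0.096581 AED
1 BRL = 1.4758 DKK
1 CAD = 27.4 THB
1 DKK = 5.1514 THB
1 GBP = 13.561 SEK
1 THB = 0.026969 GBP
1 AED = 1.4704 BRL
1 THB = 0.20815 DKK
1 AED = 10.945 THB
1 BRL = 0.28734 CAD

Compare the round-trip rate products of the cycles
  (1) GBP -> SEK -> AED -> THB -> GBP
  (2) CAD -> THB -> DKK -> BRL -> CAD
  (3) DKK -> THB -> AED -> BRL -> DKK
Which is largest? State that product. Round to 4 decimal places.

1.2021

(1) 13.561 × 0.2792 × 10.945 × 0.026969 = 1.11760
(2) 27.4 × 0.20815 × 0.73354 × 0.28734 = 1.20212
(3) 5.1514 × 0.096581 × 1.4704 × 1.4758 = 1.07964
Highest is cycle (2) at 1.2021 (>1, arbitrage).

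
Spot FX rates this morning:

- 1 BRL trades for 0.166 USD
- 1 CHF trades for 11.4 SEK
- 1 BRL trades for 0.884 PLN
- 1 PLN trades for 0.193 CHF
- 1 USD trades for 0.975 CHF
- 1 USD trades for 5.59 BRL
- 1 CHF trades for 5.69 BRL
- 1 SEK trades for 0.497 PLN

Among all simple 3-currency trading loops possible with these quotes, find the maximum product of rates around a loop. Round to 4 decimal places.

PLN→CHF→SEK→PLN: 0.193 × 11.4 × 0.497 = 1.09350
BRL→PLN→CHF→BRL: 0.884 × 0.193 × 5.69 = 0.97078
BRL→USD→CHF→BRL: 0.166 × 0.975 × 5.69 = 0.92093
Maximum is PLN→CHF→SEK→PLN at 1.0935; arbitrage exists.

1.0935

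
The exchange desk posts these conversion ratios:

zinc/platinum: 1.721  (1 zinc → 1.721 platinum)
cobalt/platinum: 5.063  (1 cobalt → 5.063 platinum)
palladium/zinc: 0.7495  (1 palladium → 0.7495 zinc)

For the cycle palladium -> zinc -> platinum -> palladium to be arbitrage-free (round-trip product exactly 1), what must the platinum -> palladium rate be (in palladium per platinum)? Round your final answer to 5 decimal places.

Known legs of the cycle: 0.7495 × 1.721 = 1.2898895
For no arbitrage the full-cycle product must be 1, so the missing rate is 1 / 1.2898895 ≈ 0.7752602.

0.77526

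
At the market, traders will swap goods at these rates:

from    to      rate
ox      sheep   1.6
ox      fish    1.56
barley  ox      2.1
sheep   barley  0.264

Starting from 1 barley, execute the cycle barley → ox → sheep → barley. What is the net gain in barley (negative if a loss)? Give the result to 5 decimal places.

-0.11296

1 barley × 2.1 = 2.1 ox
2.1 ox × 1.6 = 3.36 sheep
3.36 sheep × 0.264 = 0.88704 barley
Net change: 0.88704 − 1 = -0.11296 barley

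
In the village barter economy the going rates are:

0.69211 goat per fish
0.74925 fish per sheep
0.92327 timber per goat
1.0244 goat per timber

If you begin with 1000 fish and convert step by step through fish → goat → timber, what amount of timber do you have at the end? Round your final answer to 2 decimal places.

1000 fish × 0.69211 = 692.11 goat
692.11 goat × 0.92327 = 639.0043997 timber

639.00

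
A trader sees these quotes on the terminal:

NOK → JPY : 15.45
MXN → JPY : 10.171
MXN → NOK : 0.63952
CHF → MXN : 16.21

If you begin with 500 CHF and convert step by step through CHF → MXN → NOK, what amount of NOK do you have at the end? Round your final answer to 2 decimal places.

500 CHF × 16.21 = 8105 MXN
8105 MXN × 0.63952 = 5183.3096 NOK

5183.31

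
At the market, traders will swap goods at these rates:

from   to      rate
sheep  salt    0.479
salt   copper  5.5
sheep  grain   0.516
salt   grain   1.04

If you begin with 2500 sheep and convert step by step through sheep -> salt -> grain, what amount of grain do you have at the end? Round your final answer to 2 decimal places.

2500 sheep × 0.479 = 1197.5 salt
1197.5 salt × 1.04 = 1245.4 grain

1245.40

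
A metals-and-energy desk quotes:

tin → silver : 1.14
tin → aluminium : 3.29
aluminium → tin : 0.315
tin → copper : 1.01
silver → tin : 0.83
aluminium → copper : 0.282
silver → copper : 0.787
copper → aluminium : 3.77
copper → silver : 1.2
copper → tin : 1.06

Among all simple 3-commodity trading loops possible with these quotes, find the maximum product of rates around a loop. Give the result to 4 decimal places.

1.1994

aluminium→tin→copper→aluminium: 0.315 × 1.01 × 3.77 = 1.19943
silver→tin→copper→silver: 0.83 × 1.01 × 1.2 = 1.00596
aluminium→copper→tin→aluminium: 0.282 × 1.06 × 3.29 = 0.98345
silver→copper→tin→silver: 0.787 × 1.06 × 1.14 = 0.95101
Maximum is aluminium→tin→copper→aluminium at 1.1994; arbitrage exists.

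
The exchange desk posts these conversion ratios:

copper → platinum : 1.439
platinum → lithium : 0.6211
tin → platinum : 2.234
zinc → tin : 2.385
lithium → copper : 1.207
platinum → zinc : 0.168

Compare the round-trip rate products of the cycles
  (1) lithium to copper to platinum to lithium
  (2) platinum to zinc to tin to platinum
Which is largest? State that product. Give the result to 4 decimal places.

1.0788

(1) 1.207 × 1.439 × 0.6211 = 1.07877
(2) 0.168 × 2.385 × 2.234 = 0.89512
Highest is cycle (1) at 1.0788 (>1, arbitrage).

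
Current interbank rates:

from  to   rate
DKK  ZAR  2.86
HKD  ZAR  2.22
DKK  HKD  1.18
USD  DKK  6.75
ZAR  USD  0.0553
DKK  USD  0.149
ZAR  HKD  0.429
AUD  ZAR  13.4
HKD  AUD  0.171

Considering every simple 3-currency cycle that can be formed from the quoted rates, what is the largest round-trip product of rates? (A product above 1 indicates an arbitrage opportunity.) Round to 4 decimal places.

1.0676

USD→DKK→ZAR→USD: 6.75 × 2.86 × 0.0553 = 1.06757
AUD→ZAR→HKD→AUD: 13.4 × 0.429 × 0.171 = 0.98301
Maximum is USD→DKK→ZAR→USD at 1.0676; arbitrage exists.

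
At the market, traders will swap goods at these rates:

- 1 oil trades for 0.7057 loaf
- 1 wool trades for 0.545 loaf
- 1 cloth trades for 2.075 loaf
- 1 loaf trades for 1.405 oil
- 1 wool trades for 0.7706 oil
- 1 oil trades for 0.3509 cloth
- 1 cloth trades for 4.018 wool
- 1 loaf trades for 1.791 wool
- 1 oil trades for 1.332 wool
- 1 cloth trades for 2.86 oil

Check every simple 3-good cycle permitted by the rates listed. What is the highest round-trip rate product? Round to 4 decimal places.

1.0865

cloth→wool→oil→cloth: 4.018 × 0.7706 × 0.3509 = 1.08648
cloth→loaf→oil→cloth: 2.075 × 1.405 × 0.3509 = 1.02301
loaf→oil→wool→loaf: 1.405 × 1.332 × 0.545 = 1.01995
loaf→wool→oil→loaf: 1.791 × 0.7706 × 0.7057 = 0.97397
Maximum is cloth→wool→oil→cloth at 1.0865; arbitrage exists.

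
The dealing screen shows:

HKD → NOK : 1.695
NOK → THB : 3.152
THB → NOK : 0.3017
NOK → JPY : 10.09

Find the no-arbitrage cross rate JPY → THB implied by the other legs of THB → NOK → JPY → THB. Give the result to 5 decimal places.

Known legs of the cycle: 0.3017 × 10.09 = 3.044153
For no arbitrage the full-cycle product must be 1, so the missing rate is 1 / 3.044153 ≈ 0.3284986.

0.32850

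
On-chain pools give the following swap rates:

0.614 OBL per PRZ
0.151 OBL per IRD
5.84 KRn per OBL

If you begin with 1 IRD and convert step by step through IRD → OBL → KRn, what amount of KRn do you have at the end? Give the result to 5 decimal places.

0.88184

1 IRD × 0.151 = 0.151 OBL
0.151 OBL × 5.84 = 0.88184 KRn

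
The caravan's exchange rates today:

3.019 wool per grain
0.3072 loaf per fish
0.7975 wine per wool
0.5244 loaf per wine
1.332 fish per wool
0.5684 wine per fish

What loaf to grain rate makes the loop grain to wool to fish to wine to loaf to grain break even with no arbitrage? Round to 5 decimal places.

0.83429

Known legs of the cycle: 3.019 × 1.332 × 0.5684 × 0.5244 = 1.19862709339968
For no arbitrage the full-cycle product must be 1, so the missing rate is 1 / 1.19862709339968 ≈ 0.8342878.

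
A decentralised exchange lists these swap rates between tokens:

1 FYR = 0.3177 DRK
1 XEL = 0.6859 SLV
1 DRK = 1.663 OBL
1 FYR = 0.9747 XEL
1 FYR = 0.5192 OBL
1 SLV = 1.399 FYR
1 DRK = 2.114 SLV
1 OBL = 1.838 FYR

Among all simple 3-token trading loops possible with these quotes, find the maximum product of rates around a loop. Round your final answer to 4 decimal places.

FYR→DRK→OBL→FYR: 0.3177 × 1.663 × 1.838 = 0.97108
SLV→FYR→DRK→SLV: 1.399 × 0.3177 × 2.114 = 0.93959
SLV→FYR→XEL→SLV: 1.399 × 0.9747 × 0.6859 = 0.93530
Maximum is FYR→DRK→OBL→FYR at 0.9711; no arbitrage — every cycle loses value.

0.9711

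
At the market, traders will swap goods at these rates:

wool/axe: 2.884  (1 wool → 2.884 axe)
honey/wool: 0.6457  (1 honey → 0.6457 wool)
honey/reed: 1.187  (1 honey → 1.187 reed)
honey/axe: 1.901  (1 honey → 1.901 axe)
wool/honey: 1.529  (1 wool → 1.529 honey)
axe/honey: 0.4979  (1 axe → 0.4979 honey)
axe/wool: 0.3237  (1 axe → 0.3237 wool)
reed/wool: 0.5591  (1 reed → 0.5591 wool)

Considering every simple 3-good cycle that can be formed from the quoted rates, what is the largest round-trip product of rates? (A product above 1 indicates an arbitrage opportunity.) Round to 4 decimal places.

1.0147

wool→honey→reed→wool: 1.529 × 1.187 × 0.5591 = 1.01472
wool→honey→axe→wool: 1.529 × 1.901 × 0.3237 = 0.94088
wool→axe→honey→wool: 2.884 × 0.4979 × 0.6457 = 0.92719
Maximum is wool→honey→reed→wool at 1.0147; arbitrage exists.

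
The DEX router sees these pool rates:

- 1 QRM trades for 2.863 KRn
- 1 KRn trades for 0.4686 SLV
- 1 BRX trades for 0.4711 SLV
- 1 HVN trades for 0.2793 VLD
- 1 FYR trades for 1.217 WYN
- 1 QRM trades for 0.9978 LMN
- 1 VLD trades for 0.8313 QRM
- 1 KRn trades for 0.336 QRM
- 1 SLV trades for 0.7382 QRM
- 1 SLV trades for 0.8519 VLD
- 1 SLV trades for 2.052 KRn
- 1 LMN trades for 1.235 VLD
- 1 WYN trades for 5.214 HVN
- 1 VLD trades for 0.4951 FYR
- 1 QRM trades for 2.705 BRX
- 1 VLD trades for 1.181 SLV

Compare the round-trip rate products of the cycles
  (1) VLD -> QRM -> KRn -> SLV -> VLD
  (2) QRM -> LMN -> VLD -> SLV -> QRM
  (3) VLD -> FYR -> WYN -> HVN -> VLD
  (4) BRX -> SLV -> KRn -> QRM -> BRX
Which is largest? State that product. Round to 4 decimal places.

1.0743

(1) 0.8313 × 2.863 × 0.4686 × 0.8519 = 0.95010
(2) 0.9978 × 1.235 × 1.181 × 0.7382 = 1.07432
(3) 0.4951 × 1.217 × 5.214 × 0.2793 = 0.87746
(4) 0.4711 × 2.052 × 0.336 × 2.705 = 0.87861
Highest is cycle (2) at 1.0743 (>1, arbitrage).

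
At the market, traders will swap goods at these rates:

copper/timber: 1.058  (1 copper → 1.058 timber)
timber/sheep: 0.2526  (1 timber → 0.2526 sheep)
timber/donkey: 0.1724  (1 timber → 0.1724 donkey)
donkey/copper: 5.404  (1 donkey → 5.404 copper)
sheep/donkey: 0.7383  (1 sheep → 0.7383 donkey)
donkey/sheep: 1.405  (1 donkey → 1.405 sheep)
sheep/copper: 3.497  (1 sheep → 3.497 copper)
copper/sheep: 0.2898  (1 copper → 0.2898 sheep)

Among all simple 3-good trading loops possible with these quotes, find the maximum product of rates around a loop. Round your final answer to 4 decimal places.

1.1562

donkey→copper→sheep→donkey: 5.404 × 0.2898 × 0.7383 = 1.15624
donkey→copper→timber→donkey: 5.404 × 1.058 × 0.1724 = 0.98569
copper→timber→sheep→copper: 1.058 × 0.2526 × 3.497 = 0.93458
Maximum is donkey→copper→sheep→donkey at 1.1562; arbitrage exists.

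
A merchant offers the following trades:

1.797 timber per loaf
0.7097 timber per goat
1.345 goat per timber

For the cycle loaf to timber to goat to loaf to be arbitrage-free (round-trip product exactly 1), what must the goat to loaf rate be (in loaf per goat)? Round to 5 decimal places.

Known legs of the cycle: 1.797 × 1.345 = 2.416965
For no arbitrage the full-cycle product must be 1, so the missing rate is 1 / 2.416965 ≈ 0.4137420.

0.41374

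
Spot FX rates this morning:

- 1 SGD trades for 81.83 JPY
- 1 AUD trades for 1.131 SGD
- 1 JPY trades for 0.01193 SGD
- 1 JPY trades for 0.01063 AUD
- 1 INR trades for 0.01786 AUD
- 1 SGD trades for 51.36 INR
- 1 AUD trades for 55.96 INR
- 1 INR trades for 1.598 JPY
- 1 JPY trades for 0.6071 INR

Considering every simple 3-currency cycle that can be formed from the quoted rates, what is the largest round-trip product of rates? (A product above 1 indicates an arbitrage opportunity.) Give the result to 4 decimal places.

1.0375

INR→AUD→SGD→INR: 0.01786 × 1.131 × 51.36 = 1.03745
JPY→AUD→SGD→JPY: 0.01063 × 1.131 × 81.83 = 0.98380
JPY→SGD→INR→JPY: 0.01193 × 51.36 × 1.598 = 0.97913
JPY→AUD→INR→JPY: 0.01063 × 55.96 × 1.598 = 0.95058
Maximum is INR→AUD→SGD→INR at 1.0375; arbitrage exists.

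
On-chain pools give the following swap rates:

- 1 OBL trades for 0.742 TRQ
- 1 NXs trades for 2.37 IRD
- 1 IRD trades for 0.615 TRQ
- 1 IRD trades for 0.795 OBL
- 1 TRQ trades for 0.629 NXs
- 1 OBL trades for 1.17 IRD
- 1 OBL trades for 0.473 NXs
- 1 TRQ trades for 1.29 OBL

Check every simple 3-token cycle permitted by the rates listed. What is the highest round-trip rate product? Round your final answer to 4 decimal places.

IRD→TRQ→OBL→IRD: 0.615 × 1.29 × 1.17 = 0.92822
IRD→TRQ→NXs→IRD: 0.615 × 0.629 × 2.37 = 0.91680
IRD→OBL→NXs→IRD: 0.795 × 0.473 × 2.37 = 0.89120
Maximum is IRD→TRQ→OBL→IRD at 0.9282; no arbitrage — every cycle loses value.

0.9282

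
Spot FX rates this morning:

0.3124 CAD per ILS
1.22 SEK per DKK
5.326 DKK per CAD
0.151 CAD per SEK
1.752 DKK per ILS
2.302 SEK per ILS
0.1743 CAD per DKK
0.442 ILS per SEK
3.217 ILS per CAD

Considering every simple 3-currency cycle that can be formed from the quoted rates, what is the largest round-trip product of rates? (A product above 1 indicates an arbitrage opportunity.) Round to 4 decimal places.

1.1182

ILS→SEK→CAD→ILS: 2.302 × 0.151 × 3.217 = 1.11824
ILS→DKK→CAD→ILS: 1.752 × 0.1743 × 3.217 = 0.98239
DKK→SEK→CAD→DKK: 1.22 × 0.151 × 5.326 = 0.98116
ILS→DKK→SEK→ILS: 1.752 × 1.22 × 0.442 = 0.94475
Maximum is ILS→SEK→CAD→ILS at 1.1182; arbitrage exists.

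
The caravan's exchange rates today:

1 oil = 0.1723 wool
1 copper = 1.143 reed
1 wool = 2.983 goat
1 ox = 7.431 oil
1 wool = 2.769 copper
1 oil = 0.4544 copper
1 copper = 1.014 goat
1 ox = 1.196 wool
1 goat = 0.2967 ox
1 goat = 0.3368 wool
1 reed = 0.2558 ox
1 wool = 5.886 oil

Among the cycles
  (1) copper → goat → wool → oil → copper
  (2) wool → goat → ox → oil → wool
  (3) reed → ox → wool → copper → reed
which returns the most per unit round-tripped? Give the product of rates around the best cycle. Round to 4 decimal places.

(1) 1.014 × 0.3368 × 5.886 × 0.4544 = 0.91342
(2) 2.983 × 0.2967 × 7.431 × 0.1723 = 1.13319
(3) 0.2558 × 1.196 × 2.769 × 1.143 = 0.96828
Highest is cycle (2) at 1.1332 (>1, arbitrage).

1.1332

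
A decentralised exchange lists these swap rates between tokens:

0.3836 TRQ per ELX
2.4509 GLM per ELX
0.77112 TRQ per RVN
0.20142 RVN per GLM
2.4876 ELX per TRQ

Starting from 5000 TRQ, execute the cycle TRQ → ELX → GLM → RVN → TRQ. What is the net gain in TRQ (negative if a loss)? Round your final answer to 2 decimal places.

-265.21

5000 TRQ × 2.4876 = 12438 ELX
12438 ELX × 2.4509 = 30484.2942 GLM
30484.2942 GLM × 0.20142 = 6140.146537764 RVN
6140.146537764 RVN × 0.77112 = 4734.78979820057568 TRQ
Net change: 4734.78979820057568 − 5000 = -265.21020179942432 TRQ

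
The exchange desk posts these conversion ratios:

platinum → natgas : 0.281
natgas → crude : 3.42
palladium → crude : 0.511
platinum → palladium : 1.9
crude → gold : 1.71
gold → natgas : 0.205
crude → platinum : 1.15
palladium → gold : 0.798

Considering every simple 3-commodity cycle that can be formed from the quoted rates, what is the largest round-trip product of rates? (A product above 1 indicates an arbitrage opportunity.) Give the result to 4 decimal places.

crude→gold→natgas→crude: 1.71 × 0.205 × 3.42 = 1.19888
crude→platinum→palladium→crude: 1.15 × 1.9 × 0.511 = 1.11654
crude→platinum→natgas→crude: 1.15 × 0.281 × 3.42 = 1.10517
Maximum is crude→gold→natgas→crude at 1.1989; arbitrage exists.

1.1989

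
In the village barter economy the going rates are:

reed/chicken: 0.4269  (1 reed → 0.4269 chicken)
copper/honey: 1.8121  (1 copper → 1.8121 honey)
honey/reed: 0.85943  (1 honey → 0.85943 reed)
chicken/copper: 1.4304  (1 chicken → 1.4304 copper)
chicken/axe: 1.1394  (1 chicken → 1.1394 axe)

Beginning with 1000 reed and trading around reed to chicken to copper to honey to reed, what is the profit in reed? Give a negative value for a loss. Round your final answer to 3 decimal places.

-49.009

1000 reed × 0.4269 = 426.9 chicken
426.9 chicken × 1.4304 = 610.63776 copper
610.63776 copper × 1.8121 = 1106.536684896 honey
1106.536684896 honey × 0.85943 = 950.99082310016928 reed
Net change: 950.99082310016928 − 1000 = -49.00917689983072 reed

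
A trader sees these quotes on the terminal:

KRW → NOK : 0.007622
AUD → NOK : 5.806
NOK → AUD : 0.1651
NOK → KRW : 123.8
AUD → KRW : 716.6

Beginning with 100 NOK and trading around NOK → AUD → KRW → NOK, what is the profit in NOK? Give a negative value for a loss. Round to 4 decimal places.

-9.8236

100 NOK × 0.1651 = 16.51 AUD
16.51 AUD × 716.6 = 11831.066 KRW
11831.066 KRW × 0.007622 = 90.176385052 NOK
Net change: 90.176385052 − 100 = -9.823614948 NOK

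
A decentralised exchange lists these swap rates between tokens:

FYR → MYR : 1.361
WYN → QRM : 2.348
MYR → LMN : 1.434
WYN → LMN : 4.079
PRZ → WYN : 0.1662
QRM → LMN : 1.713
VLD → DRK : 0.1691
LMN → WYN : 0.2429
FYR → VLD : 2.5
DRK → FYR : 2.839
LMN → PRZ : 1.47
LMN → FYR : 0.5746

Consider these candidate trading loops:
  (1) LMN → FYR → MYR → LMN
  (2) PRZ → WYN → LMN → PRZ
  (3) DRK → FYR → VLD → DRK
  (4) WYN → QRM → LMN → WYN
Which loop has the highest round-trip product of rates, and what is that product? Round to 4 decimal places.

(1) 0.5746 × 1.361 × 1.434 = 1.12143
(2) 0.1662 × 4.079 × 1.47 = 0.99656
(3) 2.839 × 2.5 × 0.1691 = 1.20019
(4) 2.348 × 1.713 × 0.2429 = 0.97697
Highest is cycle (3) at 1.2002 (>1, arbitrage).

1.2002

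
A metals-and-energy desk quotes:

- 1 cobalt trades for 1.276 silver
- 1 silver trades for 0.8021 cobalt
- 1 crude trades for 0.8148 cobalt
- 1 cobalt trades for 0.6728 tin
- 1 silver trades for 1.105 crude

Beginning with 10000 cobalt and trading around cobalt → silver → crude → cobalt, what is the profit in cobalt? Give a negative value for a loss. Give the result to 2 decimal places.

1488.52

10000 cobalt × 1.276 = 12760 silver
12760 silver × 1.105 = 14099.8 crude
14099.8 crude × 0.8148 = 11488.51704 cobalt
Net change: 11488.51704 − 10000 = 1488.51704 cobalt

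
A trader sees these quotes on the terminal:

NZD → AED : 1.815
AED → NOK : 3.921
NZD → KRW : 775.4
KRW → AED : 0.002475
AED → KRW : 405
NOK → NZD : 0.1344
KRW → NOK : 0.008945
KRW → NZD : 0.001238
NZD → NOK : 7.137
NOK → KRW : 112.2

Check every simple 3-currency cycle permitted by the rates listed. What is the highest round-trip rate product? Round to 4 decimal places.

1.0888

AED→NOK→KRW→AED: 3.921 × 112.2 × 0.002475 = 1.08884
NOK→KRW→NZD→NOK: 112.2 × 0.001238 × 7.137 = 0.99135
AED→NOK→NZD→AED: 3.921 × 0.1344 × 1.815 = 0.95647
NOK→NZD→KRW→NOK: 0.1344 × 775.4 × 0.008945 = 0.93219
AED→KRW→NZD→AED: 405 × 0.001238 × 1.815 = 0.91002
Maximum is AED→NOK→KRW→AED at 1.0888; arbitrage exists.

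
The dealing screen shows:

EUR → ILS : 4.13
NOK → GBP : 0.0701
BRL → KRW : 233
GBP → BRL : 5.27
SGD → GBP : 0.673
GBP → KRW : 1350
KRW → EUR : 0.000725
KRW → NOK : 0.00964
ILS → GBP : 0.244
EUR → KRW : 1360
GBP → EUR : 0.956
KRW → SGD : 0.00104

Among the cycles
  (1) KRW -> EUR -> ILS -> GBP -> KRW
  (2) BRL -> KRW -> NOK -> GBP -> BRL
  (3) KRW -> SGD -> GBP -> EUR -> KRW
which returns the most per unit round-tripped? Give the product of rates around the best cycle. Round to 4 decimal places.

(1) 0.000725 × 4.13 × 0.244 × 1350 = 0.98631
(2) 233 × 0.00964 × 0.0701 × 5.27 = 0.82978
(3) 0.00104 × 0.673 × 0.956 × 1360 = 0.91001
Highest is cycle (1) at 0.9863 (≤1, no arbitrage).

0.9863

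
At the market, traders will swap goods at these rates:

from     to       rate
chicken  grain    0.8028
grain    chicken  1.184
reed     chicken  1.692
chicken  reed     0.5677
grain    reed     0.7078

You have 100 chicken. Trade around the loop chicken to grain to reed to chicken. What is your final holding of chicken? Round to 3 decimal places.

100 chicken × 0.8028 = 80.28 grain
80.28 grain × 0.7078 = 56.822184 reed
56.822184 reed × 1.692 = 96.143135328 chicken

96.143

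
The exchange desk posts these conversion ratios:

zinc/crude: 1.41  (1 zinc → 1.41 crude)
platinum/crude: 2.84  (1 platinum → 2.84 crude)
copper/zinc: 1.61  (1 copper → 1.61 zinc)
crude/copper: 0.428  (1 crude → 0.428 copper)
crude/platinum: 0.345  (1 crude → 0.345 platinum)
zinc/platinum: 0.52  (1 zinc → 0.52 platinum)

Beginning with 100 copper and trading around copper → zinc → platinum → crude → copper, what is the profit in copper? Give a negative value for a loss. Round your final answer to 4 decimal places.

100 copper × 1.61 = 161 zinc
161 zinc × 0.52 = 83.72 platinum
83.72 platinum × 2.84 = 237.7648 crude
237.7648 crude × 0.428 = 101.7633344 copper
Net change: 101.7633344 − 100 = 1.7633344 copper

1.7633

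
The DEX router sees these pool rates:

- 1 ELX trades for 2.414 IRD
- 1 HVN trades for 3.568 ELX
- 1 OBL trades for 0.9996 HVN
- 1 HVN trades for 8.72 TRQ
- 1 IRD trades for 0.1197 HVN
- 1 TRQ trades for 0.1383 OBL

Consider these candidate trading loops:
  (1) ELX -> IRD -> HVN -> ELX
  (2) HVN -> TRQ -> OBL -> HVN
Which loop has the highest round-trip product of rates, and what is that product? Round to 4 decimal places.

(1) 2.414 × 0.1197 × 3.568 = 1.03099
(2) 8.72 × 0.1383 × 0.9996 = 1.20549
Highest is cycle (2) at 1.2055 (>1, arbitrage).

1.2055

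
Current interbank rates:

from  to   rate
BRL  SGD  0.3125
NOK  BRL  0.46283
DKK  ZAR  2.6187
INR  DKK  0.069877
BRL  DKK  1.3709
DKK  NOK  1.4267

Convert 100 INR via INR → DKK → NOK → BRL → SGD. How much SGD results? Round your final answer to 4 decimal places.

1.4419

100 INR × 0.069877 = 6.9877 DKK
6.9877 DKK × 1.4267 = 9.96935159 NOK
9.96935159 NOK × 0.46283 = 4.6141149963997 BRL
4.6141149963997 BRL × 0.3125 = 1.44191093637490625 SGD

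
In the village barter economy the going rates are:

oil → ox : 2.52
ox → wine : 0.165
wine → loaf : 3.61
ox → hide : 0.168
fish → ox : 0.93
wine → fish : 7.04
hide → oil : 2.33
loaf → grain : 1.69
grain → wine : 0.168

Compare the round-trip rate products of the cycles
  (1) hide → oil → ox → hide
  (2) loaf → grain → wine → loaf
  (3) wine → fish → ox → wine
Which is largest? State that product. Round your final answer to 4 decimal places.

(1) 2.33 × 2.52 × 0.168 = 0.98643
(2) 1.69 × 0.168 × 3.61 = 1.02495
(3) 7.04 × 0.93 × 0.165 = 1.08029
Highest is cycle (3) at 1.0803 (>1, arbitrage).

1.0803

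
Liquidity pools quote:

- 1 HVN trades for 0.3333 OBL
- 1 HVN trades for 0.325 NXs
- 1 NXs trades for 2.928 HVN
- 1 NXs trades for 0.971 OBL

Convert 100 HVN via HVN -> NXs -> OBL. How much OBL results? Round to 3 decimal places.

100 HVN × 0.325 = 32.5 NXs
32.5 NXs × 0.971 = 31.5575 OBL

31.558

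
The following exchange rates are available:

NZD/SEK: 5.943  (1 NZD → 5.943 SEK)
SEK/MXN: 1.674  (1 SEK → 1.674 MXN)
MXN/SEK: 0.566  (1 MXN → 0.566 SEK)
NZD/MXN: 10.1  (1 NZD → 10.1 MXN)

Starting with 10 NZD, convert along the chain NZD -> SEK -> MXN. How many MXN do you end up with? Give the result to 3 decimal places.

10 NZD × 5.943 = 59.43 SEK
59.43 SEK × 1.674 = 99.48582 MXN

99.486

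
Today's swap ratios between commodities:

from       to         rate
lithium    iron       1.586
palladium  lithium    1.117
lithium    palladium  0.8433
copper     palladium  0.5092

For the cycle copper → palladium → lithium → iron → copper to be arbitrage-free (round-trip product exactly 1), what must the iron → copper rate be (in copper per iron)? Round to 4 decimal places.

Known legs of the cycle: 0.5092 × 1.117 × 1.586 = 0.9020793704
For no arbitrage the full-cycle product must be 1, so the missing rate is 1 / 0.9020793704 ≈ 1.108550.

1.1085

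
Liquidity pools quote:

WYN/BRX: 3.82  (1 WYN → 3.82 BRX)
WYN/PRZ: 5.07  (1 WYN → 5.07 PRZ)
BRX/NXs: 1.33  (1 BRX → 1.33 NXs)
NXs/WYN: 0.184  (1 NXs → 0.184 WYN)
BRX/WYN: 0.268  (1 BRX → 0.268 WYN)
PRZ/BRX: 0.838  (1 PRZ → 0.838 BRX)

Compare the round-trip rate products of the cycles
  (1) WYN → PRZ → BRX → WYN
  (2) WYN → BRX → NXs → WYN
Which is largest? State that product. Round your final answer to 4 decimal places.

1.1386

(1) 5.07 × 0.838 × 0.268 = 1.13864
(2) 3.82 × 1.33 × 0.184 = 0.93483
Highest is cycle (1) at 1.1386 (>1, arbitrage).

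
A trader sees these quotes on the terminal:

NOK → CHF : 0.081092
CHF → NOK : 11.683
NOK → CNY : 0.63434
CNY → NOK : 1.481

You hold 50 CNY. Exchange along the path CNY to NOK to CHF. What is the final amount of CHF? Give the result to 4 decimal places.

6.0049

50 CNY × 1.481 = 74.05 NOK
74.05 NOK × 0.081092 = 6.0048626 CHF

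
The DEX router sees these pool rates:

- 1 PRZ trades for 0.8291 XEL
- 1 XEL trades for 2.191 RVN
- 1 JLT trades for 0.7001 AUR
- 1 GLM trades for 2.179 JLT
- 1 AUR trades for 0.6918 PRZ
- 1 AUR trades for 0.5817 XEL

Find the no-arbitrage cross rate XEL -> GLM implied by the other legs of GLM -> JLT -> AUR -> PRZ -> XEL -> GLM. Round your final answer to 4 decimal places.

1.1429

Known legs of the cycle: 2.179 × 0.7001 × 0.6918 × 0.8291 = 0.874993407117702
For no arbitrage the full-cycle product must be 1, so the missing rate is 1 / 0.874993407117702 ≈ 1.142866.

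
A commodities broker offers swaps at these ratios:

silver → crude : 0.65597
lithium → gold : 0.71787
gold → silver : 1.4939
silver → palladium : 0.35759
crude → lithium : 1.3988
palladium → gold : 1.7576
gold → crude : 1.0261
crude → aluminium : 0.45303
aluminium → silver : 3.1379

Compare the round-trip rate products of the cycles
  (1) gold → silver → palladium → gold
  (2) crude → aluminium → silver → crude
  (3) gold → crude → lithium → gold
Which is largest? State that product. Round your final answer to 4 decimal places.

1.0304

(1) 1.4939 × 0.35759 × 1.7576 = 0.93892
(2) 0.45303 × 3.1379 × 0.65597 = 0.93250
(3) 1.0261 × 1.3988 × 0.71787 = 1.03037
Highest is cycle (3) at 1.0304 (>1, arbitrage).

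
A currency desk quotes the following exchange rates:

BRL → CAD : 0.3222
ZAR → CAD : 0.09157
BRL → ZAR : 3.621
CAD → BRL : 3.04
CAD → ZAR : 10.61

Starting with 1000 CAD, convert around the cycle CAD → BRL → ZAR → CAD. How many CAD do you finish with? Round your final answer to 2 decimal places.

1000 CAD × 3.04 = 3040 BRL
3040 BRL × 3.621 = 11007.84 ZAR
11007.84 ZAR × 0.09157 = 1007.9879088 CAD

1007.99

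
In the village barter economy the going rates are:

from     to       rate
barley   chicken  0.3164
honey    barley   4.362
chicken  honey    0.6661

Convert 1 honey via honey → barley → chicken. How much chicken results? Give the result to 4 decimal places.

1.3801

1 honey × 4.362 = 4.362 barley
4.362 barley × 0.3164 = 1.3801368 chicken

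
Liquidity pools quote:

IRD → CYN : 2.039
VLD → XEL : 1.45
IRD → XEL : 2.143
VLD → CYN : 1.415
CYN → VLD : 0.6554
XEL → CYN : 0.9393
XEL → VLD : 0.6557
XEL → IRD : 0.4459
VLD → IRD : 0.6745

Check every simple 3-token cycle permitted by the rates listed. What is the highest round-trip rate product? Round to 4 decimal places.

IRD→XEL→VLD→IRD: 2.143 × 0.6557 × 0.6745 = 0.94778
IRD→CYN→VLD→IRD: 2.039 × 0.6554 × 0.6745 = 0.90138
VLD→XEL→CYN→VLD: 1.45 × 0.9393 × 0.6554 = 0.89264
Maximum is IRD→XEL→VLD→IRD at 0.9478; no arbitrage — every cycle loses value.

0.9478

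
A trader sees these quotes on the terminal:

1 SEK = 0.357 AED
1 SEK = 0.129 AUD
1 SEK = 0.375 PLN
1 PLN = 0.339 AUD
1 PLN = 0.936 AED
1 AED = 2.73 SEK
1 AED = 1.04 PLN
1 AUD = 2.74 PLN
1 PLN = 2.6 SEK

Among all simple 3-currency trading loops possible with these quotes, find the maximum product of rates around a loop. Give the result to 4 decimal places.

0.9653

PLN→SEK→AED→PLN: 2.6 × 0.357 × 1.04 = 0.96533
PLN→AED→SEK→PLN: 0.936 × 2.73 × 0.375 = 0.95823
AUD→PLN→SEK→AUD: 2.74 × 2.6 × 0.129 = 0.91900
Maximum is PLN→SEK→AED→PLN at 0.9653; no arbitrage — every cycle loses value.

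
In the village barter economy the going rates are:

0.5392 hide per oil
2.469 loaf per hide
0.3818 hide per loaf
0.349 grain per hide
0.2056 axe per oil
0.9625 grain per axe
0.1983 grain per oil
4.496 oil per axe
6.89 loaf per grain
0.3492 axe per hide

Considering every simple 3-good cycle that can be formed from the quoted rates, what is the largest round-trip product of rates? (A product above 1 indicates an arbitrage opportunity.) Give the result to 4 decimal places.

0.9181

loaf→hide→grain→loaf: 0.3818 × 0.349 × 6.89 = 0.91808
oil→hide→axe→oil: 0.5392 × 0.3492 × 4.496 = 0.84655
Maximum is loaf→hide→grain→loaf at 0.9181; no arbitrage — every cycle loses value.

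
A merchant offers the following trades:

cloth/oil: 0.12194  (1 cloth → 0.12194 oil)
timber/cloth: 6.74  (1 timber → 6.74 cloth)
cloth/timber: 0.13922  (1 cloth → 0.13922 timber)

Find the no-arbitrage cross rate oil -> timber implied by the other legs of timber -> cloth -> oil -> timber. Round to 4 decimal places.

Known legs of the cycle: 6.74 × 0.12194 = 0.8218756
For no arbitrage the full-cycle product must be 1, so the missing rate is 1 / 0.8218756 ≈ 1.216729.

1.2167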